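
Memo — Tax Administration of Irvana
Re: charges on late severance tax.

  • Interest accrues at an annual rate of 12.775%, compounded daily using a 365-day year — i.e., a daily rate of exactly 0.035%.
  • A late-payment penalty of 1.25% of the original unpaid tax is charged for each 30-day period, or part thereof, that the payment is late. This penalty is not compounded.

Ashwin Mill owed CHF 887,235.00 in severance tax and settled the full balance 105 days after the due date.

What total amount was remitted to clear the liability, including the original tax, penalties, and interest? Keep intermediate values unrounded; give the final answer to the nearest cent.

Penalty periods: ⌈105/30⌉ = 4; penalty = 4 × 1.25% × CHF 887,235.00 = CHF 44,361.75
Interest: CHF 887,235.00 × ((1 + 0.00035)^105 − 1) = CHF 887,235.00 × 0.03742696… = CHF 33,206.5085…
Total = CHF 887,235.00 + CHF 44,361.7500 + CHF 33,206.5085… = CHF 964,803.26

CHF 964,803.26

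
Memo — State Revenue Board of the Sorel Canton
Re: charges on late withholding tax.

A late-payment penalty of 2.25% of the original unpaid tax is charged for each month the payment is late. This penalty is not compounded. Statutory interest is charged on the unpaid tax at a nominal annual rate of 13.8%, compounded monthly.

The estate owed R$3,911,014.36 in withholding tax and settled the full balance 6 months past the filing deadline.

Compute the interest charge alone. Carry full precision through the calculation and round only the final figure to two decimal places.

Interest (13.8%/yr ÷ 12 = 1.15%/month): R$3,911,014.36 × ((1 + 0.0115)^6 − 1) = R$277,738.4596…

R$277,738.46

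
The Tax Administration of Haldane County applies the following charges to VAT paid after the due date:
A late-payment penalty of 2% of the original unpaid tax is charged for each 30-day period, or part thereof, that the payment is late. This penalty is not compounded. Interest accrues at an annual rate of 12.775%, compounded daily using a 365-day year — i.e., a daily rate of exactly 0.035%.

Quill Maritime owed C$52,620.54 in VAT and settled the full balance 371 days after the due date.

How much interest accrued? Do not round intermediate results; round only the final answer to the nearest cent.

Interest: C$52,620.54 × ((1 + 0.00035)^371 − 1) = C$52,620.54 × 0.13863170… = C$7,294.8751…

C$7,294.88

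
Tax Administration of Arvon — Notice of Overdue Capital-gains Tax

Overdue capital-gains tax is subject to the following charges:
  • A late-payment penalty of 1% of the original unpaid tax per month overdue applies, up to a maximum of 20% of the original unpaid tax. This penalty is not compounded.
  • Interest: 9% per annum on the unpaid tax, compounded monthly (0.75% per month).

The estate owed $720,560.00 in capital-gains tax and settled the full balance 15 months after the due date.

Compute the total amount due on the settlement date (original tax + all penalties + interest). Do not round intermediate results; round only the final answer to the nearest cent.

Penalty: 15 × 1% × $720,560.00 = $108,084.00 (below the 20% cap of $144,112.00)
Interest: $720,560.00 × ((1 + 0.0075)^15 − 1) = $720,560.00 × 0.1186026… = $85,460.2853…
Total = $720,560.00 + $108,084.0000 + $85,460.2853… = $914,104.29

$914,104.29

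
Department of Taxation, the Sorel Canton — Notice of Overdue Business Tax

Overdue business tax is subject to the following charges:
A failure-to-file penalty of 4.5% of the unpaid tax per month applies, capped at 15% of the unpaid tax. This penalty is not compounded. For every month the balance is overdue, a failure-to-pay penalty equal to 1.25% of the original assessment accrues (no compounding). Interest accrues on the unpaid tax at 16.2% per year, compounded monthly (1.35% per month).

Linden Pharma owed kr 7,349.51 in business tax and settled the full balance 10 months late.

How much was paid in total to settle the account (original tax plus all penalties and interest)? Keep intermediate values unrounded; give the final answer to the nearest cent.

Failure-to-file: 10 × 4.5% × kr 7,349.51 = kr 3,307.28…, capped at 15% × kr 7,349.51 = kr 1,102.43…
Failure-to-pay penalty = 1.25% × kr 7,349.51 × 10 mo = kr 918.69…
Interest: kr 7,349.51 × ((1 + 0.0135)^10 − 1) = kr 7,349.51 × 0.1435036… = kr 1,054.6810…
Total = kr 7,349.51 + kr 2,021.1153… + kr 1,054.6810… = kr 10,425.31

kr 10,425.31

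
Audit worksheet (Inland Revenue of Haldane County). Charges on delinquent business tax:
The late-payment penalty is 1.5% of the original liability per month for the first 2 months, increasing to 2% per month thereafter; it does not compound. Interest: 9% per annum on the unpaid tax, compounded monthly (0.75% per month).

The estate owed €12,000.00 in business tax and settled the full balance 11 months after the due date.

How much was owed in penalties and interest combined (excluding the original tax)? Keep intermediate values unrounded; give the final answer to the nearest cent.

€3,547.97

Penalty, months 1–2: 2 × 1.5% × €12,000.00 = €360.00
Penalty, months 3–11: 9 × 2% × €12,000.00 = €2,160.00
Interest: €12,000.00 × ((1 + 0.0075)^11 − 1) = €12,000.00 × 0.0856644… = €1,027.9730…
Penalties + interest = €2,520.0000 + €1,027.9730… = €3,547.97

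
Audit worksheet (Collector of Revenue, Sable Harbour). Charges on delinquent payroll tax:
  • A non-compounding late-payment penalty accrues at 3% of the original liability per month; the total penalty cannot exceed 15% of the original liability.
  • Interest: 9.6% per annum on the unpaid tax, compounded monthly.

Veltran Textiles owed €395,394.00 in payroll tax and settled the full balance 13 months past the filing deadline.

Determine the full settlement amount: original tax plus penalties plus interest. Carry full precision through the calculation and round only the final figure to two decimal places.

€497,856.96

Penalty (uncapped): 13 × 3% × €395,394.00 = €154,203.66; cap = 15% × €395,394.00 = €59,309.10 → penalty = €59,309.10
Interest (9.6%/yr ÷ 12 = 0.8%/month): €395,394.00 × ((1 + 0.008)^13 − 1) = €43,153.8560…
Total = €395,394.00 + €59,309.1000 + €43,153.8560… = €497,856.96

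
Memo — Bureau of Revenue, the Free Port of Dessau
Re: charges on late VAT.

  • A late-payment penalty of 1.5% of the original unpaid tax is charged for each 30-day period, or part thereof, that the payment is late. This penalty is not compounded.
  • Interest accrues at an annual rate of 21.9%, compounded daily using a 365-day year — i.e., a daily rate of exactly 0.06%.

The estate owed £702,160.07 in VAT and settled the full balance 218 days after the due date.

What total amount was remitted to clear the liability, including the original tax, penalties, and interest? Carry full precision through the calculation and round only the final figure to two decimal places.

£884,507.60

Penalty periods: ⌈218/30⌉ = 8; penalty = 8 × 1.5% × £702,160.07 = £84,259.21…
Interest: £702,160.07 × ((1 + 0.0006)^218 − 1) = £702,160.07 × 0.13969511… = £98,088.3254…
Total = £702,160.07 + £84,259.2084 + £98,088.3254… = £884,507.60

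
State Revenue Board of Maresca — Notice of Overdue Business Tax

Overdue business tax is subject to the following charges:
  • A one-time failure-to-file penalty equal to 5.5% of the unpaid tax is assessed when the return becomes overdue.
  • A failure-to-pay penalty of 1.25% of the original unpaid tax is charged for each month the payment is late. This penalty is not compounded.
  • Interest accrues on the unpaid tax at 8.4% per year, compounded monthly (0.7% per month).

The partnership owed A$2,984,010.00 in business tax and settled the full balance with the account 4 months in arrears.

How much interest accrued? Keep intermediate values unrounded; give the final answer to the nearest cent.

A$84,433.68

Interest: A$2,984,010.00 × ((1 + 0.007)^4 − 1) = A$2,984,010.00 × 0.0282954… = A$84,433.6802…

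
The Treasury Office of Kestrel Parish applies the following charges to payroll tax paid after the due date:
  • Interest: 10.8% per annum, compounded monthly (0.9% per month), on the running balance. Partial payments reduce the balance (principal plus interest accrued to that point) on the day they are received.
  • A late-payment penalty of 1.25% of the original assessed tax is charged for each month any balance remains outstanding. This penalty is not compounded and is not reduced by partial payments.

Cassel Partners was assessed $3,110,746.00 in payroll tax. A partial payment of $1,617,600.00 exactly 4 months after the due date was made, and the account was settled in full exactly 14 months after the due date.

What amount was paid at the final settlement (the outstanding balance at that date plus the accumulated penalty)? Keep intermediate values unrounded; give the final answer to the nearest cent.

$2,301,632.20

Balance at month 4: $3,110,746.0000 × (1 + 0.009)^4 = $3,224,253.7699…
After $1,617,600.00 payment: $3,224,253.7699… − $1,617,600.00 = $1,606,653.7699…
Balance at month 14: $1,606,653.7699… × (1 + 0.009)^10 = $1,757,251.6500…
Penalty: 14 × 1.25% × $3,110,746.00 = $544,380.55
Final settlement = outstanding balance + penalty = $1,757,251.6500… + $544,380.55 = $2,301,632.20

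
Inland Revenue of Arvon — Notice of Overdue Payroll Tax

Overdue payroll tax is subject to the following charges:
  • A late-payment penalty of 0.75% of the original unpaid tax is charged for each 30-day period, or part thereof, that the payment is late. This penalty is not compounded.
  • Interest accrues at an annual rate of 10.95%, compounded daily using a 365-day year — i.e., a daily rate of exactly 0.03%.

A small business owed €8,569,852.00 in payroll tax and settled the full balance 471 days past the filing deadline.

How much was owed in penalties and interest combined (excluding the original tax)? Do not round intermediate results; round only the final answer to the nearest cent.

Penalty periods: ⌈471/30⌉ = 16; penalty = 16 × 0.75% × €8,569,852.00 = €1,028,382.24
Interest: €8,569,852.00 × ((1 + 0.0003)^471 − 1) = €8,569,852.00 × 0.15174572… = €1,300,438.3669…
Penalties + interest = €1,028,382.2400 + €1,300,438.3669… = €2,328,820.61

€2,328,820.61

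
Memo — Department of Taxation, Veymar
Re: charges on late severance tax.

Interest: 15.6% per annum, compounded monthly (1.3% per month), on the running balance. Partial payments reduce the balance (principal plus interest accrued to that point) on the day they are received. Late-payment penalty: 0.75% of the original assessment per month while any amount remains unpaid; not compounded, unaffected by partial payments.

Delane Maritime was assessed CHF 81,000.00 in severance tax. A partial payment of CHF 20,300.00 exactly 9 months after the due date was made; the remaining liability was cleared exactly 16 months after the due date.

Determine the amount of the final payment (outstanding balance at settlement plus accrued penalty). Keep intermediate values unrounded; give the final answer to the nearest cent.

Balance at month 9: CHF 81,000.0000 × (1 + 0.013)^9 = CHF 90,985.0477…
After CHF 20,300.00 payment: CHF 90,985.0477… − CHF 20,300.00 = CHF 70,685.0477…
Balance at month 16: CHF 70,685.0477… × (1 + 0.013)^7 = CHF 77,373.7548…
Penalty: 16 × 0.75% × CHF 81,000.00 = CHF 9,720.00
Final settlement = outstanding balance + penalty = CHF 77,373.7548… + CHF 9,720.00 = CHF 87,093.75

CHF 87,093.75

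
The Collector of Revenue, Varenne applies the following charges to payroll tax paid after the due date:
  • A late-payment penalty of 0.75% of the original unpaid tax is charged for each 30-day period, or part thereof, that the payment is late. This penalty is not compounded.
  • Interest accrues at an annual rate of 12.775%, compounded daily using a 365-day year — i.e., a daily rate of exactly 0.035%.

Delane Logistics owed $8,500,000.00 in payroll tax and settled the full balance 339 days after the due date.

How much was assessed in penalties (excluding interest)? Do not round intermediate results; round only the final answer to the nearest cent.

Penalty periods: ⌈339/30⌉ = 12; penalty = 12 × 0.75% × $8,500,000.00 = $765,000.00

$765,000.00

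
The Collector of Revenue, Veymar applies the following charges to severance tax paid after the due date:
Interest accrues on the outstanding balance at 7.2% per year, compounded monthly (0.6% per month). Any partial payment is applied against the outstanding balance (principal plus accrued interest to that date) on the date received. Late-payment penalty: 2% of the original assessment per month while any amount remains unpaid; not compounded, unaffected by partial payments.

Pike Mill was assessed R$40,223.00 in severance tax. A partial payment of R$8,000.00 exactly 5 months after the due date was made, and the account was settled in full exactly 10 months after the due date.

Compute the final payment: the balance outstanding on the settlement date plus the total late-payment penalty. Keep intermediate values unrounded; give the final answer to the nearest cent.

Balance at month 5: R$40,223.0000 × (1 + 0.006)^5 = R$41,444.2574…
After R$8,000.00 payment: R$41,444.2574… − R$8,000.00 = R$33,444.2574…
Balance at month 10: R$33,444.2574… × (1 + 0.006)^5 = R$34,459.6975…
Penalty: 10 × 2% × R$40,223.00 = R$8,044.60
Final settlement = outstanding balance + penalty = R$34,459.6975… + R$8,044.60 = R$42,504.30

R$42,504.30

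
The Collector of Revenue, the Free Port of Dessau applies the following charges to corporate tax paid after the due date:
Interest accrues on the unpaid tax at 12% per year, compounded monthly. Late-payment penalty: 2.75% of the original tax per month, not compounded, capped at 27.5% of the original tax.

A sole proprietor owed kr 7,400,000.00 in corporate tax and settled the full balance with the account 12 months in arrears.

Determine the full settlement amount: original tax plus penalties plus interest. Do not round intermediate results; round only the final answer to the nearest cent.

kr 10,373,505.22

Penalty (uncapped): 12 × 2.75% × kr 7,400,000.00 = kr 2,442,000.00; cap = 27.5% × kr 7,400,000.00 = kr 2,035,000.00 → penalty = kr 2,035,000.00
Interest (12%/yr ÷ 12 = 1%/month): kr 7,400,000.00 × ((1 + 0.01)^12 − 1) = kr 938,505.2230…
Total = kr 7,400,000.00 + kr 2,035,000.0000 + kr 938,505.2230… = kr 10,373,505.22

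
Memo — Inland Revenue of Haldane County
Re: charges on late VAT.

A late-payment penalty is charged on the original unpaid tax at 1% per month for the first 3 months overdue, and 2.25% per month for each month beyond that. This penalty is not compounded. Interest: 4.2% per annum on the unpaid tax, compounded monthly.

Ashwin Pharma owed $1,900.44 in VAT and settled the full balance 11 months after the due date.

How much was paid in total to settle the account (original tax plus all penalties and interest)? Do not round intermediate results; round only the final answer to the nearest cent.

$2,373.99

Penalty, months 1–3: 3 × 1% × $1,900.44 = $57.01…
Penalty, months 4–11: 8 × 2.25% × $1,900.44 = $342.08…
Interest (4.2%/yr ÷ 12 = 0.35%/month): $1,900.44 × ((1 + 0.0035)^11 − 1) = $74.4609…
Total = $1,900.44 + $399.0924 + $74.4609… = $2,373.99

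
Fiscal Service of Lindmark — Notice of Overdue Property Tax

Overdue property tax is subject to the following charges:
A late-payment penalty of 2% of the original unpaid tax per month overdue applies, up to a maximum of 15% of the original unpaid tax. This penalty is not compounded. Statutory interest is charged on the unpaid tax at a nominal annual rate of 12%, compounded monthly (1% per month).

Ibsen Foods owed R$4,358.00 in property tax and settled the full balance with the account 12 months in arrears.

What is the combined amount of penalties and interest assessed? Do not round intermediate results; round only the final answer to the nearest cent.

R$1,206.40

Penalty (uncapped): 12 × 2% × R$4,358.00 = R$1,045.92; cap = 15% × R$4,358.00 = R$653.70 → penalty = R$653.70
Interest: R$4,358.00 × ((1 + 0.01)^12 − 1) = R$4,358.00 × 0.1268250… = R$552.7035…
Penalties + interest = R$653.7000 + R$552.7035… = R$1,206.40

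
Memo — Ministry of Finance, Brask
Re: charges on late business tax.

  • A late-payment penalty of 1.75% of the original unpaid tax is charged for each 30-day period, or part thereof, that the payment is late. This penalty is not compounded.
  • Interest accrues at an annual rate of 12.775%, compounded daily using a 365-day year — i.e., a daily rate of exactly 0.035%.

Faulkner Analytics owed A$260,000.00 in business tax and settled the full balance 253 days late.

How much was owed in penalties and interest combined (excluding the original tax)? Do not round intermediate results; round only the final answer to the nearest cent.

A$65,018.71

Penalty periods: ⌈253/30⌉ = 9; penalty = 9 × 1.75% × A$260,000.00 = A$40,950.00
Interest: A$260,000.00 × ((1 + 0.00035)^253 − 1) = A$260,000.00 × 0.09257195… = A$24,068.7080…
Penalties + interest = A$40,950.0000 + A$24,068.7080… = A$65,018.71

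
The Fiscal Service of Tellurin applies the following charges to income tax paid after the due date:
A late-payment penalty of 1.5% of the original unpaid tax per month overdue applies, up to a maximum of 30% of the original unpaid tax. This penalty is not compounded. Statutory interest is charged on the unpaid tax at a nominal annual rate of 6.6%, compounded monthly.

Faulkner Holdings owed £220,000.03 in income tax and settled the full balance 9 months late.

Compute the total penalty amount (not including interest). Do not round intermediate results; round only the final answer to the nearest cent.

£29,700.00

Penalty: 9 × 1.5% × £220,000.03 = £29,700.00… (below the 30% cap of £66,000.01…)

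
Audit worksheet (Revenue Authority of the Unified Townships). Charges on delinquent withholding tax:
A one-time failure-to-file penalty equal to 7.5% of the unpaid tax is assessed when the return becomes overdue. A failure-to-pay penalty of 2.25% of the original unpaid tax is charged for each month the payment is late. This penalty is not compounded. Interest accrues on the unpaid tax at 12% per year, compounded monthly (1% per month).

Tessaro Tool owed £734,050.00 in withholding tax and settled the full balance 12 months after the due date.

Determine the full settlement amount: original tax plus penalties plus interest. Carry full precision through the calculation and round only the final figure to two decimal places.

£1,080,393.16

Failure-to-file penalty: 7.5% × £734,050.00 = £55,053.75
Failure-to-pay penalty: 12 × 2.25% × £734,050.00 = £198,193.50
Interest: £734,050.00 × ((1 + 0.01)^12 − 1) = £734,050.00 × 0.1268250… = £93,095.9134…
Total = £734,050.00 + £253,247.2500 + £93,095.9134… = £1,080,393.16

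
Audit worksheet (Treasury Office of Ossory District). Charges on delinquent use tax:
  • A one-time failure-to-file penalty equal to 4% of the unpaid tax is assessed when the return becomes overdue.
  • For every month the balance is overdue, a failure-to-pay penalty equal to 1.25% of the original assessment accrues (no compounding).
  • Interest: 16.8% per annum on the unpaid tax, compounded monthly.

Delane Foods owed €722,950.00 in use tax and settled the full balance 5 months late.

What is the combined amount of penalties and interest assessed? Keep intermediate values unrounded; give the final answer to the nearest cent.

Failure-to-file penalty: 4% × €722,950.00 = €28,918.00
Failure-to-pay penalty = 1.25% × €722,950.00 × 5 mo = €45,184.38…
Interest (16.8%/yr ÷ 12 = 1.4%/month): €722,950.00 × ((1 + 0.014)^5 − 1) = €52,043.4590…
Penalties + interest = €74,102.3750 + €52,043.4590… = €126,145.83

€126,145.83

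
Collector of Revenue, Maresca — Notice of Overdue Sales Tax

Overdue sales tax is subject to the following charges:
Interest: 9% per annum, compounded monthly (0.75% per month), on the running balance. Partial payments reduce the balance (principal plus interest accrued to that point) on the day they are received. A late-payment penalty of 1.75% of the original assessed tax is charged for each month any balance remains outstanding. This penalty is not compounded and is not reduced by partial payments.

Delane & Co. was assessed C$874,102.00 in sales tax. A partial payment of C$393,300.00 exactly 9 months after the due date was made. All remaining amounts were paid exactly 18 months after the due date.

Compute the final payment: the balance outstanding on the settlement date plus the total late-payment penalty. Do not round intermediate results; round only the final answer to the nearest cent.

C$854,621.92

Balance at month 9: C$874,102.0000 × (1 + 0.0075)^9 = C$934,905.2686…
After C$393,300.00 payment: C$934,905.2686… − C$393,300.00 = C$541,605.2686…
Balance at month 18: C$541,605.2686… × (1 + 0.0075)^9 = C$579,279.7856…
Penalty: 18 × 1.75% × C$874,102.00 = C$275,342.13
Final settlement = outstanding balance + penalty = C$579,279.7856… + C$275,342.13 = C$854,621.92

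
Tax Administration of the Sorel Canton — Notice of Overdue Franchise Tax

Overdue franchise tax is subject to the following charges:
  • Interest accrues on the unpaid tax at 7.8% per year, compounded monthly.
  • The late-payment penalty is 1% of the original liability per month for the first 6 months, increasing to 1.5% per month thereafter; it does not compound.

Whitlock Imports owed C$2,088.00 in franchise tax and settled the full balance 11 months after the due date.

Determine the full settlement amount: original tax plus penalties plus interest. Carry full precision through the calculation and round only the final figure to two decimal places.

C$2,524.12

Penalty, months 1–6: 6 × 1% × C$2,088.00 = C$125.28
Penalty, months 7–11: 5 × 1.5% × C$2,088.00 = C$156.60
Interest (7.8%/yr ÷ 12 = 0.65%/month): C$2,088.00 × ((1 + 0.0065)^11 − 1) = C$154.2398…
Total = C$2,088.00 + C$281.8800 + C$154.2398… = C$2,524.12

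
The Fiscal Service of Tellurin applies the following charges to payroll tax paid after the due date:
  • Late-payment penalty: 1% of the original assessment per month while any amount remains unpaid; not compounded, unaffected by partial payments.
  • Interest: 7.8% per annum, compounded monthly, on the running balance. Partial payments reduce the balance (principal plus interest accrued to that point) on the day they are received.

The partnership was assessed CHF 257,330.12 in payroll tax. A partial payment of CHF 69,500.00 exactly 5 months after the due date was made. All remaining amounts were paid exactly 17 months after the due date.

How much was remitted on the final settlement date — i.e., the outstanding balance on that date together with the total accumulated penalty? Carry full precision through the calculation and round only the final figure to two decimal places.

Monthly rate = 7.8% ÷ 12 = 0.65%
Balance at month 5: CHF 257,330.1200 × (1 + 0.0065)^5 = CHF 265,802.7799…
After CHF 69,500.00 payment: CHF 265,802.7799… − CHF 69,500.00 = CHF 196,302.7799…
Balance at month 17: CHF 196,302.7799… × (1 + 0.0065)^12 = CHF 212,173.8224…
Penalty: 17 × 1% × CHF 257,330.12 = CHF 43,746.12…
Final settlement = outstanding balance + penalty = CHF 212,173.8224… + CHF 43,746.12… = CHF 255,919.94

CHF 255,919.94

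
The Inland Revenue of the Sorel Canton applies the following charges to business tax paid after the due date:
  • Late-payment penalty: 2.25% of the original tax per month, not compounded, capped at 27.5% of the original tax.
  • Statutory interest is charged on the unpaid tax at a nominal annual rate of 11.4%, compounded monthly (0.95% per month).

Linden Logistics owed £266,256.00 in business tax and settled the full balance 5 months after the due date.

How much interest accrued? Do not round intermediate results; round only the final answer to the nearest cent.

£12,889.75

Interest: £266,256.00 × ((1 + 0.0095)^5 − 1) = £266,256.00 × 0.0484111… = £12,889.7497…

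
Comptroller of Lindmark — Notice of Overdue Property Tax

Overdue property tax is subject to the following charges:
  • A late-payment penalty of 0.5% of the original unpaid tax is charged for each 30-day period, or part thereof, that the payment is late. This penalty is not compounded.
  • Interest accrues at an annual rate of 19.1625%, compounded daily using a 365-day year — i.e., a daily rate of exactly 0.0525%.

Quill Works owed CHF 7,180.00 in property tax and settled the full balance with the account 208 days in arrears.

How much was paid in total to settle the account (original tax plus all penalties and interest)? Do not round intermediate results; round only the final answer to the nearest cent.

CHF 8,259.54

Penalty periods: ⌈208/30⌉ = 7; penalty = 7 × 0.5% × CHF 7,180.00 = CHF 251.30
Interest: CHF 7,180.00 × ((1 + 0.000525)^208 − 1) = CHF 7,180.00 × 0.11535344… = CHF 828.2377…
Total = CHF 7,180.00 + CHF 251.3000 + CHF 828.2377… = CHF 8,259.54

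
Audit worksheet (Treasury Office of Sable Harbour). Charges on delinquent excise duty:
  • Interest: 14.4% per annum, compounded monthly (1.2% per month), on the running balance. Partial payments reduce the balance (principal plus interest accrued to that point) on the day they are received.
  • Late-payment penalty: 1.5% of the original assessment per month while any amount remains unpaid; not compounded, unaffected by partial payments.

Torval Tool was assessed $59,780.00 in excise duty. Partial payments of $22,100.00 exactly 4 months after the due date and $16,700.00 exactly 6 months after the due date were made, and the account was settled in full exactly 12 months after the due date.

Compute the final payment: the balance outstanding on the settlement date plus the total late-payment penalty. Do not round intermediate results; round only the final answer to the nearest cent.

Balance at month 4: $59,780.0000 × (1 + 0.012)^4 = $62,701.5044…
After $22,100.00 payment: $62,701.5044… − $22,100.00 = $40,601.5044…
Balance at month 6: $40,601.5044… × (1 + 0.012)^2 = $41,581.7871…
After $16,700.00 payment: $41,581.7871… − $16,700.00 = $24,881.7871…
Balance at month 12: $24,881.7871… × (1 + 0.012)^6 = $26,727.8881…
Penalty: 12 × 1.5% × $59,780.00 = $10,760.40
Final settlement = outstanding balance + penalty = $26,727.8881… + $10,760.40 = $37,488.29

$37,488.29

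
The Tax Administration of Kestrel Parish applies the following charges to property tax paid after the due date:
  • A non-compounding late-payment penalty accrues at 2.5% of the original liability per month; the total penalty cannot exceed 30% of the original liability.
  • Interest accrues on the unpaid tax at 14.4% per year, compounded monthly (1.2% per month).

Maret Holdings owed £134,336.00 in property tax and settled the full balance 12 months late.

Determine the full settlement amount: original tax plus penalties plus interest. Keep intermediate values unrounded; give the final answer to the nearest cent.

£195,310.39

Penalty (uncapped): 12 × 2.5% × £134,336.00 = £40,300.80; cap = 30% × £134,336.00 = £40,300.80 → penalty = £40,300.80
Interest: £134,336.00 × ((1 + 0.012)^12 − 1) = £134,336.00 × 0.1538946… = £20,673.5882…
Total = £134,336.00 + £40,300.8000 + £20,673.5882… = £195,310.39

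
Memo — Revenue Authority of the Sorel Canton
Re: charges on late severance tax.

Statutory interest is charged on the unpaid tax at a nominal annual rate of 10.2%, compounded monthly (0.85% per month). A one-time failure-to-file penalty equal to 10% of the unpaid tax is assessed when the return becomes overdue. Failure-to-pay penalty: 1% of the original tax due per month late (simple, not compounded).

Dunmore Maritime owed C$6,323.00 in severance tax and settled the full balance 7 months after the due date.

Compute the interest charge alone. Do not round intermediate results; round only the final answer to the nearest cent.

C$385.95

Interest: C$6,323.00 × ((1 + 0.0085)^7 − 1) = C$6,323.00 × 0.0610389… = C$385.9491…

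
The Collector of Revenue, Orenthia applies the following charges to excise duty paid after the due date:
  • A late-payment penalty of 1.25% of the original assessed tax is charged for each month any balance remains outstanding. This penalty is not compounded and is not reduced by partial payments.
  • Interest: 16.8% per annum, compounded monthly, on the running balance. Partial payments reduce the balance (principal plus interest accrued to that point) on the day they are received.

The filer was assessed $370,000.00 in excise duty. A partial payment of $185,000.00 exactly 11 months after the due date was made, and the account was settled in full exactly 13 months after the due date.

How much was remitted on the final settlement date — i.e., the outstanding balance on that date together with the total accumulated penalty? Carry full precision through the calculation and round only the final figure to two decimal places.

$313,206.09

Monthly rate = 16.8% ÷ 12 = 1.4%
Balance at month 11: $370,000.0000 × (1 + 0.014)^11 = $431,140.9050…
After $185,000.00 payment: $431,140.9050… − $185,000.00 = $246,140.9050…
Balance at month 13: $246,140.9050… × (1 + 0.014)^2 = $253,081.0940…
Penalty: 13 × 1.25% × $370,000.00 = $60,125.00
Final settlement = outstanding balance + penalty = $253,081.0940… + $60,125.00 = $313,206.09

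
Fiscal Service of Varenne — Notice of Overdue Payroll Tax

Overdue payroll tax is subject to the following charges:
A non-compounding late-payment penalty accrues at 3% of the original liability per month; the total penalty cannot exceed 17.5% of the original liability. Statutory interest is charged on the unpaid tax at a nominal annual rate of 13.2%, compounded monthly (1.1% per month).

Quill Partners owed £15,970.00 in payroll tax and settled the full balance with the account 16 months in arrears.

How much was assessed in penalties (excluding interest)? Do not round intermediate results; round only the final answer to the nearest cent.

Penalty (uncapped): 16 × 3% × £15,970.00 = £7,665.60; cap = 17.5% × £15,970.00 = £2,794.75 → penalty = £2,794.75

£2,794.75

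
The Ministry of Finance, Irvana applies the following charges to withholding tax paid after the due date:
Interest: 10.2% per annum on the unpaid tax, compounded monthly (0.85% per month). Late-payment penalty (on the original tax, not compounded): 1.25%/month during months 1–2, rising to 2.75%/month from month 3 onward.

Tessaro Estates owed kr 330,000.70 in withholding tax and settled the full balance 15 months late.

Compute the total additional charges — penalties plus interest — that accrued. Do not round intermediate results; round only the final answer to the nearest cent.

kr 170,898.43

Penalty, months 1–2: 2 × 1.25% × kr 330,000.70 = kr 8,250.02…
Penalty, months 3–15: 13 × 2.75% × kr 330,000.70 = kr 117,975.25…
Interest: kr 330,000.70 × ((1 + 0.0085)^15 − 1) = kr 330,000.70 × 0.1353729… = kr 44,673.1641…
Penalties + interest = kr 126,225.2678… + kr 44,673.1641… = kr 170,898.43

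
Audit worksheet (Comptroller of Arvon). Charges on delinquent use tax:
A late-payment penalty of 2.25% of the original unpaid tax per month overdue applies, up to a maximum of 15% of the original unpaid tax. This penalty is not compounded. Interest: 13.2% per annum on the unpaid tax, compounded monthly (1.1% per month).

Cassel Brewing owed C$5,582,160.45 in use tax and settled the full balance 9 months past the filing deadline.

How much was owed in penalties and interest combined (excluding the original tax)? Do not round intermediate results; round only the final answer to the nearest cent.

C$1,414,908.36

Penalty (uncapped): 9 × 2.25% × C$5,582,160.45 = C$1,130,387.49…; cap = 15% × C$5,582,160.45 = C$837,324.07… → penalty = C$837,324.07…
Interest: C$5,582,160.45 × ((1 + 0.011)^9 − 1) = C$5,582,160.45 × 0.1034697… = C$577,584.2952…
Penalties + interest = C$837,324.0675 + C$577,584.2952… = C$1,414,908.36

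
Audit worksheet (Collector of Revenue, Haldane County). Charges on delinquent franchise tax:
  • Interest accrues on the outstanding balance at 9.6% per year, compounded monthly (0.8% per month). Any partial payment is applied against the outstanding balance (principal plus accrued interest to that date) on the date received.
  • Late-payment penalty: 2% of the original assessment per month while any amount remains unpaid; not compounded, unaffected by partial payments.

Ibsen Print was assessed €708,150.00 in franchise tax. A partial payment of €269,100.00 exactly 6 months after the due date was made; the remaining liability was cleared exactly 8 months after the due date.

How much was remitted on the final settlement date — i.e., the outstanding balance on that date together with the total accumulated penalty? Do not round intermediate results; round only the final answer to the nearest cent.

€594,642.29

Balance at month 6: €708,150.0000 × (1 + 0.008)^6 = €742,828.3191…
After €269,100.00 payment: €742,828.3191… − €269,100.00 = €473,728.3191…
Balance at month 8: €473,728.3191… × (1 + 0.008)^2 = €481,338.2908…
Penalty: 8 × 2% × €708,150.00 = €113,304.00
Final settlement = outstanding balance + penalty = €481,338.2908… + €113,304.00 = €594,642.29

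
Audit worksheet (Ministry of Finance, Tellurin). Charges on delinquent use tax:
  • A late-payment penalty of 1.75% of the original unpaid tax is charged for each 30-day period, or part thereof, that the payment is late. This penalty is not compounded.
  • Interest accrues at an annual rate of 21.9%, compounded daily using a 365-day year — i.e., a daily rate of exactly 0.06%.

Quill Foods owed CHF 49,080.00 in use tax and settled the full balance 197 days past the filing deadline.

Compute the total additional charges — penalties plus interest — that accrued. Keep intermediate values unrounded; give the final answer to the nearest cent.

Penalty periods: ⌈197/30⌉ = 7; penalty = 7 × 1.75% × CHF 49,080.00 = CHF 6,012.30
Interest: CHF 49,080.00 × ((1 + 0.0006)^197 − 1) = CHF 49,080.00 × 0.12542929… = CHF 6,156.0696…
Penalties + interest = CHF 6,012.3000 + CHF 6,156.0696… = CHF 12,168.37

CHF 12,168.37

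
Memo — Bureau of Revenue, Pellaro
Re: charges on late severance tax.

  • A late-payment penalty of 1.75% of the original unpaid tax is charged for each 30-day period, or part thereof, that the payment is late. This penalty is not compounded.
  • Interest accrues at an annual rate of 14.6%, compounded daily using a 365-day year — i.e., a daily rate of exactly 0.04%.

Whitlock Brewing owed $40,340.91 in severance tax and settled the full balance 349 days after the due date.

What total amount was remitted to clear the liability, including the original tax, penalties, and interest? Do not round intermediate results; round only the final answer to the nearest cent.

Penalty periods: ⌈349/30⌉ = 12; penalty = 12 × 1.75% × $40,340.91 = $8,471.59…
Interest: $40,340.91 × ((1 + 0.0004)^349 − 1) = $40,340.91 × 0.14978169… = $6,042.3296…
Total = $40,340.91 + $8,471.5911 + $6,042.3296… = $54,854.83

$54,854.83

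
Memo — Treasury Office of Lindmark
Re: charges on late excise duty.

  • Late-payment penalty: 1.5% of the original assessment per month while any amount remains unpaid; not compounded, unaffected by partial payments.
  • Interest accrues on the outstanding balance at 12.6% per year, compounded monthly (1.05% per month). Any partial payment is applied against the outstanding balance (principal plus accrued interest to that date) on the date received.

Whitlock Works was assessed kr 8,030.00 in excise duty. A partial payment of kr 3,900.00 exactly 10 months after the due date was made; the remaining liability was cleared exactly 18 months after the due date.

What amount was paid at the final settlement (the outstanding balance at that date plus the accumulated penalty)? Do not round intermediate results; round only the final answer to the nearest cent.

kr 7,619.22

Balance at month 10: kr 8,030.0000 × (1 + 0.0105)^10 = kr 8,914.1251…
After kr 3,900.00 payment: kr 8,914.1251… − kr 3,900.00 = kr 5,014.1251…
Balance at month 18: kr 5,014.1251… × (1 + 0.0105)^8 = kr 5,451.1195…
Penalty: 18 × 1.5% × kr 8,030.00 = kr 2,168.10
Final settlement = outstanding balance + penalty = kr 5,451.1195… + kr 2,168.10 = kr 7,619.22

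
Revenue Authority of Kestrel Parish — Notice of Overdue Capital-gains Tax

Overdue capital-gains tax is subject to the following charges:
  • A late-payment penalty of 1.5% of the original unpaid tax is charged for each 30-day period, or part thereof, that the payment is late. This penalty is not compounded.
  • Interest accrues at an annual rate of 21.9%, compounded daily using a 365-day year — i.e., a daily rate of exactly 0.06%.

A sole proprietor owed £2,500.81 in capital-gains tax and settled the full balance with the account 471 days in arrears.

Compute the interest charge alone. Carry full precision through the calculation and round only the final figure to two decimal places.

£816.42

Interest: £2,500.81 × ((1 + 0.0006)^471 − 1) = £2,500.81 × 0.32646201… = £816.4195…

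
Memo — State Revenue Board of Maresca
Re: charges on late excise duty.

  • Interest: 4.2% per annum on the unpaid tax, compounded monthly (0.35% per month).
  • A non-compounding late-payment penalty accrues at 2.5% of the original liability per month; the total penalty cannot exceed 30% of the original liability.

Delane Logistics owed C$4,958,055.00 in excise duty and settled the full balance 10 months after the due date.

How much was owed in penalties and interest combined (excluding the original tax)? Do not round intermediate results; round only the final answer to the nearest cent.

C$1,415,804.47

Penalty: 10 × 2.5% × C$4,958,055.00 = C$1,239,513.75 (below the 30% cap of C$1,487,416.50)
Interest: C$4,958,055.00 × ((1 + 0.0035)^10 − 1) = C$4,958,055.00 × 0.0355564… = C$176,290.7189…
Penalties + interest = C$1,239,513.7500 + C$176,290.7189… = C$1,415,804.47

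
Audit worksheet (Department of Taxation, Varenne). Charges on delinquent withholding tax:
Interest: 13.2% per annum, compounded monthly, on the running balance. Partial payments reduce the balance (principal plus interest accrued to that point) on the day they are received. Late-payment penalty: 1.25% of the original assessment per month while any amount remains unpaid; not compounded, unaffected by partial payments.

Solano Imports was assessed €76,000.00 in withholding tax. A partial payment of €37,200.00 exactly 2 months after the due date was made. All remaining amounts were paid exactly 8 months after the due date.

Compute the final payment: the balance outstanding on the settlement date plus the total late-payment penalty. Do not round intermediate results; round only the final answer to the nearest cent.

€50,827.51

Monthly rate = 13.2% ÷ 12 = 1.1%
Balance at month 2: €76,000.0000 × (1 + 0.011)^2 = €77,681.1960
After €37,200.00 payment: €77,681.1960 − €37,200.00 = €40,481.1960
Balance at month 8: €40,481.1960 × (1 + 0.011)^6 = €43,227.5148…
Penalty: 8 × 1.25% × €76,000.00 = €7,600.00
Final settlement = outstanding balance + penalty = €43,227.5148… + €7,600.00 = €50,827.51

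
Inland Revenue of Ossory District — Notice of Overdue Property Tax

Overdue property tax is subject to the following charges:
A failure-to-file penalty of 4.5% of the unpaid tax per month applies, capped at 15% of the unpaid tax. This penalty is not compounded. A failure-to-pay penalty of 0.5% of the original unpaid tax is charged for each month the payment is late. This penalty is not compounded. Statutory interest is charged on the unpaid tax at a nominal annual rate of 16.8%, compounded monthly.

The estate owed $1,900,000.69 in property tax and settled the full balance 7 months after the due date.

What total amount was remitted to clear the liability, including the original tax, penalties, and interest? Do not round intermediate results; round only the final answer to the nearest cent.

Failure-to-file: 7 × 4.5% × $1,900,000.69 = $598,500.22…, capped at 15% × $1,900,000.69 = $285,000.10…
Failure-to-pay penalty: 7 × 0.5% × $1,900,000.69 = $66,500.02…
Interest (16.8%/yr ÷ 12 = 1.4%/month): $1,900,000.69 × ((1 + 0.014)^7 − 1) = $194,205.5228…
Total = $1,900,000.69 + $351,500.1277… + $194,205.5228… = $2,445,706.34

$2,445,706.34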